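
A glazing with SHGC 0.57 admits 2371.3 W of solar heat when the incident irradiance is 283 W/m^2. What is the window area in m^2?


Rearrange Q = Area * SHGC * Irradiance:
  Area = Q / (SHGC * Irradiance)
  Area = 2371.3 / (0.57 * 283) = 14.7 m^2

14.7 m^2


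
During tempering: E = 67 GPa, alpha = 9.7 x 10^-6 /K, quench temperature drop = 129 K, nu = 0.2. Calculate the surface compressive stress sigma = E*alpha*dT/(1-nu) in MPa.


Tempering stress: sigma = E * alpha * dT / (1 - nu)
  E (MPa) = 67 * 1000 = 67000
  Numerator = 67000 * (9.7 x 10^-6) * 129 = 83.8371
  Denominator = 1 - 0.2 = 0.8
  sigma = 83.8371 / 0.8 = 104.8 MPa

104.8 MPa


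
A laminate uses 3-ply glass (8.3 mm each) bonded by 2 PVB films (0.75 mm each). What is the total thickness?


Total thickness = glass contribution + PVB contribution
  Glass: 3 * 8.3 = 24.9 mm
  PVB: 2 * 0.75 = 1.5 mm
  Total = 24.9 + 1.5 = 26.4 mm

26.4 mm


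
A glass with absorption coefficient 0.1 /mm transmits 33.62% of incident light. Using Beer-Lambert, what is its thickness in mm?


Rearrange T = exp(-alpha * thickness):
  thickness = -ln(T) / alpha
  T = 33.62/100 = 0.3362
  ln(T) = -1.09005
  -ln(T) = 1.09005
  thickness = 1.09005 / 0.1 = 10.9 mm

10.9 mm


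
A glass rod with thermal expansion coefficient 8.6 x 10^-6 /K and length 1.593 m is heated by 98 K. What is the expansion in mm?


Thermal expansion formula: dL = alpha * L0 * dT
  dL = (8.6 x 10^-6) * 1.593 * 98 = 0.00134258 m
Convert to mm: 0.00134258 * 1000 = 1.3426 mm

1.3426 mm


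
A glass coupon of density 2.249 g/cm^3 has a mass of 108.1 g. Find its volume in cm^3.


Rearrange rho = m / V:
  V = m / rho
  V = 108.1 / 2.249 = 48.066 cm^3

48.066 cm^3


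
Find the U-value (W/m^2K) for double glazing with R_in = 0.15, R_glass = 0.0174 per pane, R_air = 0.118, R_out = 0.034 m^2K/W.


Total thermal resistance (series):
  R_total = R_in + R_glass + R_air + R_glass + R_out
  R_total = 0.15 + 0.0174 + 0.118 + 0.0174 + 0.034 = 0.3368 m^2K/W
U-value = 1 / R_total = 1 / 0.3368 = 2.969 W/m^2K

2.969 W/m^2K


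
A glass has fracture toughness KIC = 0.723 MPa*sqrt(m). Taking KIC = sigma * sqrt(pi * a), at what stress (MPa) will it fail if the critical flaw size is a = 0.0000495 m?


Rearrange KIC = sigma * sqrt(pi * a):
  sigma = KIC / sqrt(pi * a)
  sqrt(pi * 0.0000495) = 0.01247
  sigma = 0.723 / 0.01247 = 57.98 MPa

57.98 MPa


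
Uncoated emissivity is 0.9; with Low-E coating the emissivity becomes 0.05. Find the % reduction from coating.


Percentage reduction = (1 - coated/uncoated) * 100
  Ratio = 0.05 / 0.9 = 0.0556
  Reduction = (1 - 0.0556) * 100 = 94.4%

94.4%


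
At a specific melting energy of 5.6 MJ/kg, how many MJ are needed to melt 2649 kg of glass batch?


Total energy = mass * specific energy
  E = 2649 * 5.6 = 14834.4 MJ

14834.4 MJ


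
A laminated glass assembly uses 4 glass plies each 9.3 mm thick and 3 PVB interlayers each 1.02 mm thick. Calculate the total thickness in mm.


Total thickness = glass contribution + PVB contribution
  Glass: 4 * 9.3 = 37.2 mm
  PVB: 3 * 1.02 = 3.06 mm
  Total = 37.2 + 3.06 = 40.26 mm

40.26 mm


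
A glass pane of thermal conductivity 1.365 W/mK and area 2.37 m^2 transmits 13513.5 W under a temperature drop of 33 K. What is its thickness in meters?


Fourier's law: t = k * A * dT / Q
  t = 1.365 * 2.37 * 33 / 13513.5
  t = 106.75665 / 13513.5 = 0.0079 m

0.0079 m


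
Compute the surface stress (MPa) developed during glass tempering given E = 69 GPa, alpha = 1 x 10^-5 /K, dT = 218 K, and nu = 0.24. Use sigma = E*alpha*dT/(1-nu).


Tempering stress: sigma = E * alpha * dT / (1 - nu)
  E (MPa) = 69 * 1000 = 69000
  Numerator = 69000 * (1 x 10^-5) * 218 = 150.42
  Denominator = 1 - 0.24 = 0.76
  sigma = 150.42 / 0.76 = 197.9 MPa

197.9 MPa


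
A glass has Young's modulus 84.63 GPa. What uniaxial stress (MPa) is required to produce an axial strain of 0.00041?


Rearrange E = sigma / epsilon:
  sigma = E * epsilon
  E (MPa) = 84.63 * 1000 = 84630
  sigma = 84630 * 0.00041 = 34.7 MPa

34.7 MPa


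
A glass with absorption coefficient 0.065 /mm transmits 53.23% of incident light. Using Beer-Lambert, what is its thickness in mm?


Rearrange T = exp(-alpha * thickness):
  thickness = -ln(T) / alpha
  T = 53.23/100 = 0.5323
  ln(T) = -0.63055
  -ln(T) = 0.63055
  thickness = 0.63055 / 0.065 = 9.7 mm

9.7 mm


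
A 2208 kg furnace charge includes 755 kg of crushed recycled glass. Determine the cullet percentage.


Cullet ratio = (cullet mass / total batch mass) * 100
  Ratio = 755 / 2208 * 100 = 34.19%

34.19%


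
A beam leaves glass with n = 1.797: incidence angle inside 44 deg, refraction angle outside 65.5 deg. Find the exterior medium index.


Apply Snell's law: n1 * sin(theta1) = n2 * sin(theta2)
  n2 = n1 * sin(theta1) / sin(theta2)
  sin(44) = 0.694658
  sin(65.5) = 0.909961
  n2 = 1.797 * 0.694658 / 0.909961 = 1.3718

1.3718


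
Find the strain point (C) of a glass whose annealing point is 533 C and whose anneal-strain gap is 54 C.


Strain point = annealing point - difference:
  T_strain = 533 - 54 = 479 C

479 C


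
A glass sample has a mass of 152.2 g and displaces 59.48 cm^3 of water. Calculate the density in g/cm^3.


Use the definition of density:
  rho = mass / volume
  rho = 152.2 / 59.48 = 2.559 g/cm^3

2.559 g/cm^3


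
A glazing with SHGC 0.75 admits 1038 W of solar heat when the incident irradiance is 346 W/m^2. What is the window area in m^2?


Rearrange Q = Area * SHGC * Irradiance:
  Area = Q / (SHGC * Irradiance)
  Area = 1038 / (0.75 * 346) = 4.0 m^2

4.0 m^2


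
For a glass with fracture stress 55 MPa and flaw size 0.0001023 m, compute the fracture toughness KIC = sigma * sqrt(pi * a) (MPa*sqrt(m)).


Fracture toughness: KIC = sigma * sqrt(pi * a)
  pi * a = pi * 0.0001023 = 0.000321385
  sqrt(pi * a) = 0.017927
  KIC = 55 * 0.017927 = 0.986 MPa*sqrt(m)

0.986 MPa*sqrt(m)


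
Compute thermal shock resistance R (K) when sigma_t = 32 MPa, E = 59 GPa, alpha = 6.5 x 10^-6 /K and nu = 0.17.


Thermal shock resistance: R = sigma * (1 - nu) / (E * alpha)
  Numerator = 32 * (1 - 0.17) = 26.56
  Denominator = 59 * 1000 * (6.5 x 10^-6) = 0.3835
  R = 26.56 / 0.3835 = 69.3 K

69.3 K


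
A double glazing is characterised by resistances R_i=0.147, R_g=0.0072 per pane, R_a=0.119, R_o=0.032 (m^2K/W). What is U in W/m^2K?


Total thermal resistance (series):
  R_total = R_in + R_glass + R_air + R_glass + R_out
  R_total = 0.147 + 0.0072 + 0.119 + 0.0072 + 0.032 = 0.3124 m^2K/W
U-value = 1 / R_total = 1 / 0.3124 = 3.201 W/m^2K

3.201 W/m^2K


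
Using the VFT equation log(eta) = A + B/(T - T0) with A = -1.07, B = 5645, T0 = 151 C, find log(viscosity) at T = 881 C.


VFT equation: log(eta) = A + B / (T - T0)
  T - T0 = 881 - 151 = 730
  B / (T - T0) = 5645 / 730 = 7.733
  log(eta) = -1.07 + 7.733 = 6.663

6.663


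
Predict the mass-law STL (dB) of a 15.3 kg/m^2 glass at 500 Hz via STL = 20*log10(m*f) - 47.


Mass law: STL = 20 * log10(m * f) - 47
  m * f = 15.3 * 500 = 7650
  log10(7650) = 3.88366
  STL = 20 * 3.88366 - 47 = 77.6732 - 47 = 30.7 dB

30.7 dB


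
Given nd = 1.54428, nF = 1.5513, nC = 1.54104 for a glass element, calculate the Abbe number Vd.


Abbe number formula: Vd = (nd - 1) / (nF - nC)
  nd - 1 = 1.54428 - 1 = 0.54428
  nF - nC = 1.5513 - 1.54104 = 0.01026
  Vd = 0.54428 / 0.01026 = 53.05

53.05


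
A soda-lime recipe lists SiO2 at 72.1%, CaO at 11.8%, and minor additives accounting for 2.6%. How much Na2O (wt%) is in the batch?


Pieces sum to 100%:
  Na2O = 100 - (SiO2 + CaO + others)
  Na2O = 100 - (72.1 + 11.8 + 2.6) = 13.5%

13.5%


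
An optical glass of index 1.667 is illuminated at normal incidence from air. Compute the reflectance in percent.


Fresnel reflectance at normal incidence:
  R = ((n - 1)/(n + 1))^2
  (n - 1)/(n + 1) = (1.667 - 1)/(1.667 + 1) = 0.250094
  R = 0.250094^2 = 0.062547
  R(%) = 0.062547 * 100 = 6.255%

6.255%


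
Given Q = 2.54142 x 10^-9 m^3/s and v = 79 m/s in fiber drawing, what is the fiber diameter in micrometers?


Cross-sectional area from continuity:
  A = Q / v = 2.54142 x 10^-9 / 79 = 3.216987 x 10^-11 m^2
Diameter from circular cross-section:
  d = sqrt(4A / pi) * 10^6 (m -> um)
  d = sqrt(4 * 3.216987 x 10^-11 / pi) * 10^6 = 6.4 um

6.4 um


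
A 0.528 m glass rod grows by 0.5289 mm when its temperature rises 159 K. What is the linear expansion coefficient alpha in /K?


Rearrange dL = alpha * L0 * dT for alpha:
  alpha = dL / (L0 * dT)
  alpha = (0.5289 / 1000) / (0.528 * 159) = 0.0000063 /K = 6.3 x 10^-6 /K

6.3 x 10^-6 /K


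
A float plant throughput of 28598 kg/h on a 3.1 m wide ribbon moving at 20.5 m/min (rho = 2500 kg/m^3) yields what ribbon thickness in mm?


Ribbon cross-section from mass balance:
  Volume rate = throughput / density = 28598 / 2500 = 11.4392 m^3/h
  thickness = volume rate / (speed * 60 * width), i.e.
  thickness = throughput / (60 * speed * width * density) * 1000
  thickness = 28598 / (60 * 20.5 * 3.1 * 2500) * 1000 = 3.0 mm

3.0 mm


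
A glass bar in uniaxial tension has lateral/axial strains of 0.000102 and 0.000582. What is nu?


Poisson's ratio: nu = lateral strain / axial strain
  nu = 0.000102 / 0.000582 = 0.1753

0.1753


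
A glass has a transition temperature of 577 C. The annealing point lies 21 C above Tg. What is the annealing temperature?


The annealing temperature is Tg plus the offset:
  T_anneal = 577 + 21 = 598 C

598 C


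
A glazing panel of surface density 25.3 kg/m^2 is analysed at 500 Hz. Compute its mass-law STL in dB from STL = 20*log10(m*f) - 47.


Mass law: STL = 20 * log10(m * f) - 47
  m * f = 25.3 * 500 = 12650
  log10(12650) = 4.10209
  STL = 20 * 4.10209 - 47 = 82.0418 - 47 = 35.0 dB

35.0 dB


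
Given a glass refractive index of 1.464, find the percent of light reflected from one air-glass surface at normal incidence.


Fresnel reflectance at normal incidence:
  R = ((n - 1)/(n + 1))^2
  (n - 1)/(n + 1) = (1.464 - 1)/(1.464 + 1) = 0.188312
  R = 0.188312^2 = 0.0354614
  R(%) = 0.0354614 * 100 = 3.546%

3.546%


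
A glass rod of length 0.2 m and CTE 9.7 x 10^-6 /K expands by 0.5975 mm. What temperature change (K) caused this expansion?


Rearrange dL = alpha * L0 * dT for dT:
  dT = dL / (alpha * L0)
  dL (m) = 0.5975 / 1000 = 0.0005975
  dT = 0.0005975 / ((9.7 x 10^-6) * 0.2) = 308.0 K

308.0 K


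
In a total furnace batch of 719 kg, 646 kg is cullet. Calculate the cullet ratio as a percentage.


Cullet ratio = (cullet mass / total batch mass) * 100
  Ratio = 646 / 719 * 100 = 89.85%

89.85%


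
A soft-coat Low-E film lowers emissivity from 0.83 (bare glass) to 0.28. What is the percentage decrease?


Percentage reduction = (1 - coated/uncoated) * 100
  Ratio = 0.28 / 0.83 = 0.3373
  Reduction = (1 - 0.3373) * 100 = 66.3%

66.3%


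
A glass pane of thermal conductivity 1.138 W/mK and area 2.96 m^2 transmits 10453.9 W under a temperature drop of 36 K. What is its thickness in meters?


Fourier's law: t = k * A * dT / Q
  t = 1.138 * 2.96 * 36 / 10453.9
  t = 121.26528 / 10453.9 = 0.0116 m

0.0116 m


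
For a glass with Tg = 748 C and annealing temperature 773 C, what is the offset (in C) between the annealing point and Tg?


Offset = T_anneal - Tg:
  offset = 773 - 748 = 25 C

25 C


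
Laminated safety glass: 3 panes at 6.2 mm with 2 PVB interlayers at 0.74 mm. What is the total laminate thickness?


Total thickness = glass contribution + PVB contribution
  Glass: 3 * 6.2 = 18.6 mm
  PVB: 2 * 0.74 = 1.48 mm
  Total = 18.6 + 1.48 = 20.08 mm

20.08 mm


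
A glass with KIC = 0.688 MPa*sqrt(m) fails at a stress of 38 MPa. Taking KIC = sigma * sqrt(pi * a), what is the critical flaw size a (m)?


Rearrange KIC = sigma * sqrt(pi * a):
  sqrt(pi * a) = KIC / sigma
  sqrt(pi * a) = 0.688 / 38 = 0.018105
  a = (KIC / sigma)^2 / pi
  a = 0.018105^2 / pi = 0.0001043 m

0.0001043 m


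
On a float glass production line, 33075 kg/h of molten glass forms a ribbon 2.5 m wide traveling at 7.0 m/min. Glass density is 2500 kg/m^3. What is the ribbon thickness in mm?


Ribbon cross-section from mass balance:
  Volume rate = throughput / density = 33075 / 2500 = 13.23 m^3/h
  thickness = volume rate / (speed * 60 * width), i.e.
  thickness = throughput / (60 * speed * width * density) * 1000
  thickness = 33075 / (60 * 7.0 * 2.5 * 2500) * 1000 = 12.6 mm

12.6 mm


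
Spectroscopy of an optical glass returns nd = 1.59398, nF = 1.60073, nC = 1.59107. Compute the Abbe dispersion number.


Abbe number formula: Vd = (nd - 1) / (nF - nC)
  nd - 1 = 1.59398 - 1 = 0.59398
  nF - nC = 1.60073 - 1.59107 = 0.00966
  Vd = 0.59398 / 0.00966 = 61.49

61.49


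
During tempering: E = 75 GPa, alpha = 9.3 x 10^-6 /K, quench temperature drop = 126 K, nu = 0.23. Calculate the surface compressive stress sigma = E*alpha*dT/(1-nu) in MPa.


Tempering stress: sigma = E * alpha * dT / (1 - nu)
  E (MPa) = 75 * 1000 = 75000
  Numerator = 75000 * (9.3 x 10^-6) * 126 = 87.885
  Denominator = 1 - 0.23 = 0.77
  sigma = 87.885 / 0.77 = 114.1 MPa

114.1 MPa


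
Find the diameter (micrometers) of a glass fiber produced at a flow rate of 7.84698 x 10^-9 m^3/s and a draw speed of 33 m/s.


Cross-sectional area from continuity:
  A = Q / v = 7.84698 x 10^-9 / 33 = 2.377873 x 10^-10 m^2
Diameter from circular cross-section:
  d = sqrt(4A / pi) * 10^6 (m -> um)
  d = sqrt(4 * 2.377873 x 10^-10 / pi) * 10^6 = 17.4 um

17.4 um


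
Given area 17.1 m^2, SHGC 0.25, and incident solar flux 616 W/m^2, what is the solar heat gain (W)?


Solar heat gain: Q = Area * SHGC * Irradiance
  Q = 17.1 * 0.25 * 616 = 2633.4 W

2633.4 W


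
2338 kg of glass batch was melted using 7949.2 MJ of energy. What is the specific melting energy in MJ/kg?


Rearrange E = m * s for s:
  s = E / m
  s = 7949.2 / 2338 = 3.4 MJ/kg

3.4 MJ/kg


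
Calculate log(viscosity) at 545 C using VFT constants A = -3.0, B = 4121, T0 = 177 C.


VFT equation: log(eta) = A + B / (T - T0)
  T - T0 = 545 - 177 = 368
  B / (T - T0) = 4121 / 368 = 11.198
  log(eta) = -3.0 + 11.198 = 8.198

8.198


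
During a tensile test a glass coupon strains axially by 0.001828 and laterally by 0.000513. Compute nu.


Poisson's ratio: nu = lateral strain / axial strain
  nu = 0.000513 / 0.001828 = 0.2806

0.2806


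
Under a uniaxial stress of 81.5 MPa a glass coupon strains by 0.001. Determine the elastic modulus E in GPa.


Young's modulus: E = stress / strain
  E = 81.5 MPa / 0.001 = 81500 MPa
Convert to GPa: 81500 / 1000 = 81.5 GPa

81.5 GPa


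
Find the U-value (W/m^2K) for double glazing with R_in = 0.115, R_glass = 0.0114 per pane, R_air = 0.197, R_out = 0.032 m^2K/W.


Total thermal resistance (series):
  R_total = R_in + R_glass + R_air + R_glass + R_out
  R_total = 0.115 + 0.0114 + 0.197 + 0.0114 + 0.032 = 0.3668 m^2K/W
U-value = 1 / R_total = 1 / 0.3668 = 2.726 W/m^2K

2.726 W/m^2K


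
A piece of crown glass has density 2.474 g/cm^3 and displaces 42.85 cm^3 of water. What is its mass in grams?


Rearrange rho = m / V:
  m = rho * V
  m = 2.474 * 42.85 = 106.011 g

106.011 g


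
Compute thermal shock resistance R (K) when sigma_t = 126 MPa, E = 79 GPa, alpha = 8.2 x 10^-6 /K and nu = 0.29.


Thermal shock resistance: R = sigma * (1 - nu) / (E * alpha)
  Numerator = 126 * (1 - 0.29) = 89.46
  Denominator = 79 * 1000 * (8.2 x 10^-6) = 0.6478
  R = 89.46 / 0.6478 = 138.1 K

138.1 K


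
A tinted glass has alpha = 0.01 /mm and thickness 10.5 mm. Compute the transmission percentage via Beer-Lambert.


Beer-Lambert law: T = exp(-alpha * thickness)
  exponent = -0.01 * 10.5 = -0.105
  T = exp(-0.105) = 0.9003
  Percentage = 0.9003 * 100 = 90.03%

90.03%


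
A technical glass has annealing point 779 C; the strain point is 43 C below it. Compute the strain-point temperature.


Strain point = annealing point - difference:
  T_strain = 779 - 43 = 736 C

736 C


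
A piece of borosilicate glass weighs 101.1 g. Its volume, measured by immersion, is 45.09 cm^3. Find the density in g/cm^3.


Use the definition of density:
  rho = mass / volume
  rho = 101.1 / 45.09 = 2.242 g/cm^3

2.242 g/cm^3


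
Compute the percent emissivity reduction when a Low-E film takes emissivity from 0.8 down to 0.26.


Percentage reduction = (1 - coated/uncoated) * 100
  Ratio = 0.26 / 0.8 = 0.325
  Reduction = (1 - 0.325) * 100 = 67.5%

67.5%


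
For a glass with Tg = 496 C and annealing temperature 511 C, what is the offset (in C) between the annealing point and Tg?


Offset = T_anneal - Tg:
  offset = 511 - 496 = 15 C

15 C


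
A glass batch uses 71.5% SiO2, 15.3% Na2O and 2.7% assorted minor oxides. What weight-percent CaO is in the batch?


Pieces sum to 100%:
  CaO = 100 - (SiO2 + Na2O + others)
  CaO = 100 - (71.5 + 15.3 + 2.7) = 10.5%

10.5%


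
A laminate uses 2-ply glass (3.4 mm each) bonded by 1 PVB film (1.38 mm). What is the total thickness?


Total thickness = glass contribution + PVB contribution
  Glass: 2 * 3.4 = 6.8 mm
  PVB: 1 * 1.38 = 1.38 mm
  Total = 6.8 + 1.38 = 8.18 mm

8.18 mm


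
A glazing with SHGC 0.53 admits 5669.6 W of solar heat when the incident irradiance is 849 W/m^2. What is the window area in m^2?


Rearrange Q = Area * SHGC * Irradiance:
  Area = Q / (SHGC * Irradiance)
  Area = 5669.6 / (0.53 * 849) = 12.6 m^2

12.6 m^2


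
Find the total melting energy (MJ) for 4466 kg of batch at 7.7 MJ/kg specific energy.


Total energy = mass * specific energy
  E = 4466 * 7.7 = 34388.2 MJ

34388.2 MJ


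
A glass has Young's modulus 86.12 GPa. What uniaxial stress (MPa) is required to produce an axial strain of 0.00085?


Rearrange E = sigma / epsilon:
  sigma = E * epsilon
  E (MPa) = 86.12 * 1000 = 86120
  sigma = 86120 * 0.00085 = 73.2 MPa

73.2 MPa


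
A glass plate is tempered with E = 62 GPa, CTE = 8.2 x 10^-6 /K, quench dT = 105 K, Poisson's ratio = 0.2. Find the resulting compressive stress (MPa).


Tempering stress: sigma = E * alpha * dT / (1 - nu)
  E (MPa) = 62 * 1000 = 62000
  Numerator = 62000 * (8.2 x 10^-6) * 105 = 53.382
  Denominator = 1 - 0.2 = 0.8
  sigma = 53.382 / 0.8 = 66.7 MPa

66.7 MPa


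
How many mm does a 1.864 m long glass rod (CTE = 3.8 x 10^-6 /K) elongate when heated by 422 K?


Thermal expansion formula: dL = alpha * L0 * dT
  dL = (3.8 x 10^-6) * 1.864 * 422 = 0.00298911 m
Convert to mm: 0.00298911 * 1000 = 2.9891 mm

2.9891 mm


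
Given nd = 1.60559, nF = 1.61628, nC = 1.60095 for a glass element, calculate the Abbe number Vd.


Abbe number formula: Vd = (nd - 1) / (nF - nC)
  nd - 1 = 1.60559 - 1 = 0.60559
  nF - nC = 1.61628 - 1.60095 = 0.01533
  Vd = 0.60559 / 0.01533 = 39.5

39.5


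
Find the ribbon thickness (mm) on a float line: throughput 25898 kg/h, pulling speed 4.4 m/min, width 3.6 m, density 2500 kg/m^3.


Ribbon cross-section from mass balance:
  Volume rate = throughput / density = 25898 / 2500 = 10.3592 m^3/h
  thickness = volume rate / (speed * 60 * width), i.e.
  thickness = throughput / (60 * speed * width * density) * 1000
  thickness = 25898 / (60 * 4.4 * 3.6 * 2500) * 1000 = 10.9 mm

10.9 mm


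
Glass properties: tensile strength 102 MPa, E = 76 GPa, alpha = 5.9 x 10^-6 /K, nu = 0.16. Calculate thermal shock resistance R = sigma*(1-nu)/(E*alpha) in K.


Thermal shock resistance: R = sigma * (1 - nu) / (E * alpha)
  Numerator = 102 * (1 - 0.16) = 85.68
  Denominator = 76 * 1000 * (5.9 x 10^-6) = 0.4484
  R = 85.68 / 0.4484 = 191.1 K

191.1 K


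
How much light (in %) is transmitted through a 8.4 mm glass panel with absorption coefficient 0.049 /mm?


Beer-Lambert law: T = exp(-alpha * thickness)
  exponent = -0.049 * 8.4 = -0.4116
  T = exp(-0.4116) = 0.6626
  Percentage = 0.6626 * 100 = 66.26%

66.26%


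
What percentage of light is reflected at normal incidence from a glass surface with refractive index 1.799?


Fresnel reflectance at normal incidence:
  R = ((n - 1)/(n + 1))^2
  (n - 1)/(n + 1) = (1.799 - 1)/(1.799 + 1) = 0.285459
  R = 0.285459^2 = 0.0814868
  R(%) = 0.0814868 * 100 = 8.149%

8.149%


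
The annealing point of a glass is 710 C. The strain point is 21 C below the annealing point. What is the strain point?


Strain point = annealing point - difference:
  T_strain = 710 - 21 = 689 C

689 C


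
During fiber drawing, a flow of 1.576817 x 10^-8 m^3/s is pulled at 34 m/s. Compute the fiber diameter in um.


Cross-sectional area from continuity:
  A = Q / v = 1.576817 x 10^-8 / 34 = 4.637697 x 10^-10 m^2
Diameter from circular cross-section:
  d = sqrt(4A / pi) * 10^6 (m -> um)
  d = sqrt(4 * 4.637697 x 10^-10 / pi) * 10^6 = 24.3 um

24.3 um


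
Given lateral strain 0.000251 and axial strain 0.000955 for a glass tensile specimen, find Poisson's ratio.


Poisson's ratio: nu = lateral strain / axial strain
  nu = 0.000251 / 0.000955 = 0.2628

0.2628


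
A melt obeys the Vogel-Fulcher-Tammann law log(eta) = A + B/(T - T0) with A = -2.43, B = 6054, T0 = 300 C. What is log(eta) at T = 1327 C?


VFT equation: log(eta) = A + B / (T - T0)
  T - T0 = 1327 - 300 = 1027
  B / (T - T0) = 6054 / 1027 = 5.895
  log(eta) = -2.43 + 5.895 = 3.465

3.465


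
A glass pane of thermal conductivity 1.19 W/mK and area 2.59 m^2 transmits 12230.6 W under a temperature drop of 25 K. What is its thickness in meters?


Fourier's law: t = k * A * dT / Q
  t = 1.19 * 2.59 * 25 / 12230.6
  t = 77.0525 / 12230.6 = 0.0063 m

0.0063 m


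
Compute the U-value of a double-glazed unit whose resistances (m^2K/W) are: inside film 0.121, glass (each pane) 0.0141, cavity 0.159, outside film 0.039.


Total thermal resistance (series):
  R_total = R_in + R_glass + R_air + R_glass + R_out
  R_total = 0.121 + 0.0141 + 0.159 + 0.0141 + 0.039 = 0.3472 m^2K/W
U-value = 1 / R_total = 1 / 0.3472 = 2.88 W/m^2K

2.88 W/m^2K


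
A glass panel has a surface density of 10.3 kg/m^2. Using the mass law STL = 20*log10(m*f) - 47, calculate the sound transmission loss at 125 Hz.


Mass law: STL = 20 * log10(m * f) - 47
  m * f = 10.3 * 125 = 1287.5
  log10(1287.5) = 3.10975
  STL = 20 * 3.10975 - 47 = 62.195 - 47 = 15.2 dB

15.2 dB


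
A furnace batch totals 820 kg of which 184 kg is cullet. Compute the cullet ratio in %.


Cullet ratio = (cullet mass / total batch mass) * 100
  Ratio = 184 / 820 * 100 = 22.44%

22.44%


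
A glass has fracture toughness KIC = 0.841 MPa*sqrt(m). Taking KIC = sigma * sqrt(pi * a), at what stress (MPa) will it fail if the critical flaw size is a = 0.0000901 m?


Rearrange KIC = sigma * sqrt(pi * a):
  sigma = KIC / sqrt(pi * a)
  sqrt(pi * 0.0000901) = 0.016824
  sigma = 0.841 / 0.016824 = 49.99 MPa

49.99 MPa


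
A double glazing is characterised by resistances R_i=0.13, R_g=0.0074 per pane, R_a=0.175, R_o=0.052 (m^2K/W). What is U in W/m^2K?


Total thermal resistance (series):
  R_total = R_in + R_glass + R_air + R_glass + R_out
  R_total = 0.13 + 0.0074 + 0.175 + 0.0074 + 0.052 = 0.3718 m^2K/W
U-value = 1 / R_total = 1 / 0.3718 = 2.69 W/m^2K

2.69 W/m^2K


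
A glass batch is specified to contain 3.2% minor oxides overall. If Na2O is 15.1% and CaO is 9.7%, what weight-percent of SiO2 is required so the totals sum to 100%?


Known pieces sum to 100%:
  SiO2 = 100 - (others + Na2O + CaO)
  SiO2 = 100 - (3.2 + 15.1 + 9.7) = 72.0%

72.0%


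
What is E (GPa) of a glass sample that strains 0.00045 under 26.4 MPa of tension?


Young's modulus: E = stress / strain
  E = 26.4 MPa / 0.00045 = 58666.67 MPa
Convert to GPa: 58666.67 / 1000 = 58.67 GPa

58.67 GPa


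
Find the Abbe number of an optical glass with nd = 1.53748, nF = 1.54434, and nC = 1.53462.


Abbe number formula: Vd = (nd - 1) / (nF - nC)
  nd - 1 = 1.53748 - 1 = 0.53748
  nF - nC = 1.54434 - 1.53462 = 0.00972
  Vd = 0.53748 / 0.00972 = 55.3

55.3


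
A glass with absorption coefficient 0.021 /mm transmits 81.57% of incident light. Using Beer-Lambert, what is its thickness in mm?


Rearrange T = exp(-alpha * thickness):
  thickness = -ln(T) / alpha
  T = 81.57/100 = 0.8157
  ln(T) = -0.20371
  -ln(T) = 0.20371
  thickness = 0.20371 / 0.021 = 9.7 mm

9.7 mm


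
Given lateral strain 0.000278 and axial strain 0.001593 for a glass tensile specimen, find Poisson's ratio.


Poisson's ratio: nu = lateral strain / axial strain
  nu = 0.000278 / 0.001593 = 0.1745

0.1745


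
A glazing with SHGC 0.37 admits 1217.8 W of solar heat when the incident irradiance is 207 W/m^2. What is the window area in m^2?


Rearrange Q = Area * SHGC * Irradiance:
  Area = Q / (SHGC * Irradiance)
  Area = 1217.8 / (0.37 * 207) = 15.9 m^2

15.9 m^2


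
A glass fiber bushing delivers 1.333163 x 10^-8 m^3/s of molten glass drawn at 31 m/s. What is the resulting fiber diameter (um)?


Cross-sectional area from continuity:
  A = Q / v = 1.333163 x 10^-8 / 31 = 4.300526 x 10^-10 m^2
Diameter from circular cross-section:
  d = sqrt(4A / pi) * 10^6 (m -> um)
  d = sqrt(4 * 4.300526 x 10^-10 / pi) * 10^6 = 23.4 um

23.4 um


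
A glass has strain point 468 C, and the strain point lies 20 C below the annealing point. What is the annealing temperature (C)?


T_anneal = T_strain + gap:
  T_anneal = 468 + 20 = 488 C

488 C


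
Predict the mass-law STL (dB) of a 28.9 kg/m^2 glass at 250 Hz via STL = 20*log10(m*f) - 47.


Mass law: STL = 20 * log10(m * f) - 47
  m * f = 28.9 * 250 = 7225
  log10(7225) = 3.85884
  STL = 20 * 3.85884 - 47 = 77.1768 - 47 = 30.2 dB

30.2 dB


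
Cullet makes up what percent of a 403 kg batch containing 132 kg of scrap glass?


Cullet ratio = (cullet mass / total batch mass) * 100
  Ratio = 132 / 403 * 100 = 32.75%

32.75%


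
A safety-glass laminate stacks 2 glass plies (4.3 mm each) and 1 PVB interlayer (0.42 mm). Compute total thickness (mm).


Total thickness = glass contribution + PVB contribution
  Glass: 2 * 4.3 = 8.6 mm
  PVB: 1 * 0.42 = 0.42 mm
  Total = 8.6 + 0.42 = 9.02 mm

9.02 mm


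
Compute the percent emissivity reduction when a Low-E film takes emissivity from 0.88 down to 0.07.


Percentage reduction = (1 - coated/uncoated) * 100
  Ratio = 0.07 / 0.88 = 0.0795
  Reduction = (1 - 0.0795) * 100 = 92.0%

92.0%


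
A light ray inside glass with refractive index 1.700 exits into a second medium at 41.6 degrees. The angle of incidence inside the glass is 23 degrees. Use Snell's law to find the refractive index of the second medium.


Apply Snell's law: n1 * sin(theta1) = n2 * sin(theta2)
  n2 = n1 * sin(theta1) / sin(theta2)
  sin(23) = 0.390731
  sin(41.6) = 0.663926
  n2 = 1.700 * 0.390731 / 0.663926 = 1.0005

1.0005


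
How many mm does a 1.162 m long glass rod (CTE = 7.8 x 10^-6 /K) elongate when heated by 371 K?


Thermal expansion formula: dL = alpha * L0 * dT
  dL = (7.8 x 10^-6) * 1.162 * 371 = 0.0033626 m
Convert to mm: 0.0033626 * 1000 = 3.3626 mm

3.3626 mm


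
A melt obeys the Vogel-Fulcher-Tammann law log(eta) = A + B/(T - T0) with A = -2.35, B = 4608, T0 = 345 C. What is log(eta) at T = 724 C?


VFT equation: log(eta) = A + B / (T - T0)
  T - T0 = 724 - 345 = 379
  B / (T - T0) = 4608 / 379 = 12.158
  log(eta) = -2.35 + 12.158 = 9.808

9.808


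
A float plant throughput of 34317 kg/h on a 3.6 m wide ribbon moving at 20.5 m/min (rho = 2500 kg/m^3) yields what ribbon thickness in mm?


Ribbon cross-section from mass balance:
  Volume rate = throughput / density = 34317 / 2500 = 13.7268 m^3/h
  thickness = volume rate / (speed * 60 * width), i.e.
  thickness = throughput / (60 * speed * width * density) * 1000
  thickness = 34317 / (60 * 20.5 * 3.6 * 2500) * 1000 = 3.1 mm

3.1 mm


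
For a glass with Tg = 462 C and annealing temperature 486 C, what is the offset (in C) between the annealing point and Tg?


Offset = T_anneal - Tg:
  offset = 486 - 462 = 24 C

24 C


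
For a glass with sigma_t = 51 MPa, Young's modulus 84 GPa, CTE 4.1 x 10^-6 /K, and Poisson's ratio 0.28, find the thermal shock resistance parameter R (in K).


Thermal shock resistance: R = sigma * (1 - nu) / (E * alpha)
  Numerator = 51 * (1 - 0.28) = 36.72
  Denominator = 84 * 1000 * (4.1 x 10^-6) = 0.3444
  R = 36.72 / 0.3444 = 106.6 K

106.6 K


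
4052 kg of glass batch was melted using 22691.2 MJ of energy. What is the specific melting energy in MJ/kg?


Rearrange E = m * s for s:
  s = E / m
  s = 22691.2 / 4052 = 5.6 MJ/kg

5.6 MJ/kg


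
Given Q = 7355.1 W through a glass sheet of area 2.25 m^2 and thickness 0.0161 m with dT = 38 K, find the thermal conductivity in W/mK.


Fourier's law rearranged: k = Q * t / (A * dT)
  Numerator = 7355.1 * 0.0161 = 118.41711
  Denominator = 2.25 * 38 = 85.5
  k = 118.41711 / 85.5 = 1.385 W/mK

1.385 W/mK


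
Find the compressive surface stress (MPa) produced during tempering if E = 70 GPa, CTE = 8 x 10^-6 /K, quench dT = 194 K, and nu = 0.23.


Tempering stress: sigma = E * alpha * dT / (1 - nu)
  E (MPa) = 70 * 1000 = 70000
  Numerator = 70000 * (8 x 10^-6) * 194 = 108.64
  Denominator = 1 - 0.23 = 0.77
  sigma = 108.64 / 0.77 = 141.1 MPa

141.1 MPa


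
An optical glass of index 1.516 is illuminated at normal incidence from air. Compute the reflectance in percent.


Fresnel reflectance at normal incidence:
  R = ((n - 1)/(n + 1))^2
  (n - 1)/(n + 1) = (1.516 - 1)/(1.516 + 1) = 0.205087
  R = 0.205087^2 = 0.0420607
  R(%) = 0.0420607 * 100 = 4.206%

4.206%


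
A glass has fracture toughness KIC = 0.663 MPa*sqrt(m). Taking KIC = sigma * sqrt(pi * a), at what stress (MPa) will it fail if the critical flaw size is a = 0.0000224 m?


Rearrange KIC = sigma * sqrt(pi * a):
  sigma = KIC / sqrt(pi * a)
  sqrt(pi * 0.0000224) = 0.008389
  sigma = 0.663 / 0.008389 = 79.03 MPa

79.03 MPa


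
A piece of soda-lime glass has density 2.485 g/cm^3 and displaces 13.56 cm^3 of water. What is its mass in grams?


Rearrange rho = m / V:
  m = rho * V
  m = 2.485 * 13.56 = 33.697 g

33.697 g


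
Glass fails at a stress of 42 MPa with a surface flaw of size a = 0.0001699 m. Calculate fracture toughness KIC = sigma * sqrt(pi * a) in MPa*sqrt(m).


Fracture toughness: KIC = sigma * sqrt(pi * a)
  pi * a = pi * 0.0001699 = 0.000533757
  sqrt(pi * a) = 0.023103
  KIC = 42 * 0.023103 = 0.97 MPa*sqrt(m)

0.97 MPa*sqrt(m)


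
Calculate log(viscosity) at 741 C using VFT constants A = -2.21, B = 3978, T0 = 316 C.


VFT equation: log(eta) = A + B / (T - T0)
  T - T0 = 741 - 316 = 425
  B / (T - T0) = 3978 / 425 = 9.36
  log(eta) = -2.21 + 9.36 = 7.15

7.15


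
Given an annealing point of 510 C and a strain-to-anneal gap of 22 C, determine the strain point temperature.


Strain point = annealing point - difference:
  T_strain = 510 - 22 = 488 C

488 C


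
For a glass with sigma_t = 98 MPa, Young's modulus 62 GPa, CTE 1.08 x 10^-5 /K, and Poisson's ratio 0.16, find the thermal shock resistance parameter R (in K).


Thermal shock resistance: R = sigma * (1 - nu) / (E * alpha)
  Numerator = 98 * (1 - 0.16) = 82.32
  Denominator = 62 * 1000 * (1.08 x 10^-5) = 0.6696
  R = 82.32 / 0.6696 = 122.9 K

122.9 K


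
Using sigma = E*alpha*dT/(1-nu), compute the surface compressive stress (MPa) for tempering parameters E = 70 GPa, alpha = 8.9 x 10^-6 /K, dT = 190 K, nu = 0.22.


Tempering stress: sigma = E * alpha * dT / (1 - nu)
  E (MPa) = 70 * 1000 = 70000
  Numerator = 70000 * (8.9 x 10^-6) * 190 = 118.37
  Denominator = 1 - 0.22 = 0.78
  sigma = 118.37 / 0.78 = 151.8 MPa

151.8 MPa


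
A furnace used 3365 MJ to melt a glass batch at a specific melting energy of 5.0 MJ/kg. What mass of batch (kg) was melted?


Rearrange E = m * s for m:
  m = E / s
  m = 3365 / 5.0 = 673.0 kg

673.0 kg


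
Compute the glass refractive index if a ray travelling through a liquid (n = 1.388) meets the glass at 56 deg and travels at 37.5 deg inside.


Apply Snell's law: n1 * sin(theta1) = n2 * sin(theta2)
  n2 = n1 * sin(theta1) / sin(theta2)
  sin(56) = 0.829038
  sin(37.5) = 0.608761
  n2 = 1.388 * 0.829038 / 0.608761 = 1.8902

1.8902


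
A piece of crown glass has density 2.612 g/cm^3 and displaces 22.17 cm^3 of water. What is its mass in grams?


Rearrange rho = m / V:
  m = rho * V
  m = 2.612 * 22.17 = 57.908 g

57.908 g


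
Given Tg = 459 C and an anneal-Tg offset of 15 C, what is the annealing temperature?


The annealing temperature is Tg plus the offset:
  T_anneal = 459 + 15 = 474 C

474 C


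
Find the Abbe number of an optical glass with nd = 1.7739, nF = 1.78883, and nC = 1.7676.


Abbe number formula: Vd = (nd - 1) / (nF - nC)
  nd - 1 = 1.7739 - 1 = 0.7739
  nF - nC = 1.78883 - 1.7676 = 0.02123
  Vd = 0.7739 / 0.02123 = 36.45

36.45


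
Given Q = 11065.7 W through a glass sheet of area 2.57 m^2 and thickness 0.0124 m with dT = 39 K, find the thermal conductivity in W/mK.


Fourier's law rearranged: k = Q * t / (A * dT)
  Numerator = 11065.7 * 0.0124 = 137.21468
  Denominator = 2.57 * 39 = 100.23
  k = 137.21468 / 100.23 = 1.369 W/mK

1.369 W/mK


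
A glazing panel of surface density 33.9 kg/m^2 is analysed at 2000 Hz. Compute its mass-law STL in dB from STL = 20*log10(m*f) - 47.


Mass law: STL = 20 * log10(m * f) - 47
  m * f = 33.9 * 2000 = 67800
  log10(67800) = 4.83123
  STL = 20 * 4.83123 - 47 = 96.6246 - 47 = 49.6 dB

49.6 dB


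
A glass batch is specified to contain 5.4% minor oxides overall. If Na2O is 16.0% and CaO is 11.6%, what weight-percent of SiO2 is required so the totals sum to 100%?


Known pieces sum to 100%:
  SiO2 = 100 - (others + Na2O + CaO)
  SiO2 = 100 - (5.4 + 16.0 + 11.6) = 67.0%

67.0%


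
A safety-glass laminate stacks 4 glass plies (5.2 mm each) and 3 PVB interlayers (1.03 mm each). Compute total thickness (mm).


Total thickness = glass contribution + PVB contribution
  Glass: 4 * 5.2 = 20.8 mm
  PVB: 3 * 1.03 = 3.09 mm
  Total = 20.8 + 3.09 = 23.89 mm

23.89 mm


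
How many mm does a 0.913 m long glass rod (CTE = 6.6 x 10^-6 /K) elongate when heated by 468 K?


Thermal expansion formula: dL = alpha * L0 * dT
  dL = (6.6 x 10^-6) * 0.913 * 468 = 0.00282007 m
Convert to mm: 0.00282007 * 1000 = 2.8201 mm

2.8201 mm


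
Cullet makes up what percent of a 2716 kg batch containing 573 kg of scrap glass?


Cullet ratio = (cullet mass / total batch mass) * 100
  Ratio = 573 / 2716 * 100 = 21.1%

21.1%


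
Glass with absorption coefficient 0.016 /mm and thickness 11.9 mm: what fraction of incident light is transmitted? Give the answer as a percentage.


Beer-Lambert law: T = exp(-alpha * thickness)
  exponent = -0.016 * 11.9 = -0.1904
  T = exp(-0.1904) = 0.8266
  Percentage = 0.8266 * 100 = 82.66%

82.66%


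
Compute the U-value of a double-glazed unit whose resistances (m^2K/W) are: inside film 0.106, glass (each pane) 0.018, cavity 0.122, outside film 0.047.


Total thermal resistance (series):
  R_total = R_in + R_glass + R_air + R_glass + R_out
  R_total = 0.106 + 0.018 + 0.122 + 0.018 + 0.047 = 0.311 m^2K/W
U-value = 1 / R_total = 1 / 0.311 = 3.215 W/m^2K

3.215 W/m^2K


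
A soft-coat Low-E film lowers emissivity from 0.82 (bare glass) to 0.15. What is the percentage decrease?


Percentage reduction = (1 - coated/uncoated) * 100
  Ratio = 0.15 / 0.82 = 0.1829
  Reduction = (1 - 0.1829) * 100 = 81.7%

81.7%


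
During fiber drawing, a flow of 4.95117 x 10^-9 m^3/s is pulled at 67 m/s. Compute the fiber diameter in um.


Cross-sectional area from continuity:
  A = Q / v = 4.95117 x 10^-9 / 67 = 7.389806 x 10^-11 m^2
Diameter from circular cross-section:
  d = sqrt(4A / pi) * 10^6 (m -> um)
  d = sqrt(4 * 7.389806 x 10^-11 / pi) * 10^6 = 9.7 um

9.7 um


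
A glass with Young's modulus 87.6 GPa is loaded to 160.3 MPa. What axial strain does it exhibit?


Rearrange E = sigma / epsilon:
  epsilon = sigma / E
  E (MPa) = 87.6 * 1000 = 87600
  epsilon = 160.3 / 87600 = 0.00183

0.00183


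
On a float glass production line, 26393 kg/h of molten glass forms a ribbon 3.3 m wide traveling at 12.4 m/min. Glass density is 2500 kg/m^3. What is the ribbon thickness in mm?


Ribbon cross-section from mass balance:
  Volume rate = throughput / density = 26393 / 2500 = 10.5572 m^3/h
  thickness = volume rate / (speed * 60 * width), i.e.
  thickness = throughput / (60 * speed * width * density) * 1000
  thickness = 26393 / (60 * 12.4 * 3.3 * 2500) * 1000 = 4.3 mm

4.3 mm


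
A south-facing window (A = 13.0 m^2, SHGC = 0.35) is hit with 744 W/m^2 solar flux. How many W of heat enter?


Solar heat gain: Q = Area * SHGC * Irradiance
  Q = 13.0 * 0.35 * 744 = 3385.2 W

3385.2 W


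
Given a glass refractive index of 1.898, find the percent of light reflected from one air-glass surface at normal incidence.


Fresnel reflectance at normal incidence:
  R = ((n - 1)/(n + 1))^2
  (n - 1)/(n + 1) = (1.898 - 1)/(1.898 + 1) = 0.309869
  R = 0.309869^2 = 0.0960188
  R(%) = 0.0960188 * 100 = 9.602%

9.602%


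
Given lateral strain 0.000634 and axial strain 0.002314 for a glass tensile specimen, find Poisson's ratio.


Poisson's ratio: nu = lateral strain / axial strain
  nu = 0.000634 / 0.002314 = 0.274

0.274


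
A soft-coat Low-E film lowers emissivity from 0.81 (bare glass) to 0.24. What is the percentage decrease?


Percentage reduction = (1 - coated/uncoated) * 100
  Ratio = 0.24 / 0.81 = 0.2963
  Reduction = (1 - 0.2963) * 100 = 70.4%

70.4%


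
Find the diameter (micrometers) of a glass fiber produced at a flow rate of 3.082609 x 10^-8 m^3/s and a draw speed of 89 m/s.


Cross-sectional area from continuity:
  A = Q / v = 3.082609 x 10^-8 / 89 = 3.463606 x 10^-10 m^2
Diameter from circular cross-section:
  d = sqrt(4A / pi) * 10^6 (m -> um)
  d = sqrt(4 * 3.463606 x 10^-10 / pi) * 10^6 = 21.0 um

21.0 um


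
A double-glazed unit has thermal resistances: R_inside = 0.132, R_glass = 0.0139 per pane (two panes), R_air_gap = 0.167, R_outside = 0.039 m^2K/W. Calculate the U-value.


Total thermal resistance (series):
  R_total = R_in + R_glass + R_air + R_glass + R_out
  R_total = 0.132 + 0.0139 + 0.167 + 0.0139 + 0.039 = 0.3658 m^2K/W
U-value = 1 / R_total = 1 / 0.3658 = 2.734 W/m^2K

2.734 W/m^2K


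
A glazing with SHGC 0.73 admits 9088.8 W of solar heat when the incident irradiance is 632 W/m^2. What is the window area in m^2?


Rearrange Q = Area * SHGC * Irradiance:
  Area = Q / (SHGC * Irradiance)
  Area = 9088.8 / (0.73 * 632) = 19.7 m^2

19.7 m^2


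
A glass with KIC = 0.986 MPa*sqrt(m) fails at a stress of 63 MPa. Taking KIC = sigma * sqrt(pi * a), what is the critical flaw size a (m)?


Rearrange KIC = sigma * sqrt(pi * a):
  sqrt(pi * a) = KIC / sigma
  sqrt(pi * a) = 0.986 / 63 = 0.015651
  a = (KIC / sigma)^2 / pi
  a = 0.015651^2 / pi = 0.000078 m

0.000078 m


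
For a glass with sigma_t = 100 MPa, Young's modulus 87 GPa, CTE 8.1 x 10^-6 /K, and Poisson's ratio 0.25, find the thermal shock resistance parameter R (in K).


Thermal shock resistance: R = sigma * (1 - nu) / (E * alpha)
  Numerator = 100 * (1 - 0.25) = 75.0
  Denominator = 87 * 1000 * (8.1 x 10^-6) = 0.7047
  R = 75.0 / 0.7047 = 106.4 K

106.4 K


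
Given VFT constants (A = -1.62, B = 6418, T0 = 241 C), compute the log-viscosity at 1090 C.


VFT equation: log(eta) = A + B / (T - T0)
  T - T0 = 1090 - 241 = 849
  B / (T - T0) = 6418 / 849 = 7.559
  log(eta) = -1.62 + 7.559 = 5.939

5.939


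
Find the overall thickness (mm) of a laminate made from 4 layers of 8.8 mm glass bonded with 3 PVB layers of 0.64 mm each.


Total thickness = glass contribution + PVB contribution
  Glass: 4 * 8.8 = 35.2 mm
  PVB: 3 * 0.64 = 1.92 mm
  Total = 35.2 + 1.92 = 37.12 mm

37.12 mm


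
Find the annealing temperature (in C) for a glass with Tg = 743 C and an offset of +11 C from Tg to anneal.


The annealing temperature is Tg plus the offset:
  T_anneal = 743 + 11 = 754 C

754 C
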